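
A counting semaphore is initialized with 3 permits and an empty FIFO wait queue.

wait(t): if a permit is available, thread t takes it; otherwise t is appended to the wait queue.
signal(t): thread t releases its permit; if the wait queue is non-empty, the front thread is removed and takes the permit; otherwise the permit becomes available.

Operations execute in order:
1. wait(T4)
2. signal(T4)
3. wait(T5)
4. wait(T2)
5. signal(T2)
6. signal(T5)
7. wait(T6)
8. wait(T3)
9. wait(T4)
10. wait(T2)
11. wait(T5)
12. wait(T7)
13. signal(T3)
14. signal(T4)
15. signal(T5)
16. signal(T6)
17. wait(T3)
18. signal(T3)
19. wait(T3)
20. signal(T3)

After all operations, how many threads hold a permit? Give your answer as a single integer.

Answer: 2

Derivation:
Step 1: wait(T4) -> count=2 queue=[] holders={T4}
Step 2: signal(T4) -> count=3 queue=[] holders={none}
Step 3: wait(T5) -> count=2 queue=[] holders={T5}
Step 4: wait(T2) -> count=1 queue=[] holders={T2,T5}
Step 5: signal(T2) -> count=2 queue=[] holders={T5}
Step 6: signal(T5) -> count=3 queue=[] holders={none}
Step 7: wait(T6) -> count=2 queue=[] holders={T6}
Step 8: wait(T3) -> count=1 queue=[] holders={T3,T6}
Step 9: wait(T4) -> count=0 queue=[] holders={T3,T4,T6}
Step 10: wait(T2) -> count=0 queue=[T2] holders={T3,T4,T6}
Step 11: wait(T5) -> count=0 queue=[T2,T5] holders={T3,T4,T6}
Step 12: wait(T7) -> count=0 queue=[T2,T5,T7] holders={T3,T4,T6}
Step 13: signal(T3) -> count=0 queue=[T5,T7] holders={T2,T4,T6}
Step 14: signal(T4) -> count=0 queue=[T7] holders={T2,T5,T6}
Step 15: signal(T5) -> count=0 queue=[] holders={T2,T6,T7}
Step 16: signal(T6) -> count=1 queue=[] holders={T2,T7}
Step 17: wait(T3) -> count=0 queue=[] holders={T2,T3,T7}
Step 18: signal(T3) -> count=1 queue=[] holders={T2,T7}
Step 19: wait(T3) -> count=0 queue=[] holders={T2,T3,T7}
Step 20: signal(T3) -> count=1 queue=[] holders={T2,T7}
Final holders: {T2,T7} -> 2 thread(s)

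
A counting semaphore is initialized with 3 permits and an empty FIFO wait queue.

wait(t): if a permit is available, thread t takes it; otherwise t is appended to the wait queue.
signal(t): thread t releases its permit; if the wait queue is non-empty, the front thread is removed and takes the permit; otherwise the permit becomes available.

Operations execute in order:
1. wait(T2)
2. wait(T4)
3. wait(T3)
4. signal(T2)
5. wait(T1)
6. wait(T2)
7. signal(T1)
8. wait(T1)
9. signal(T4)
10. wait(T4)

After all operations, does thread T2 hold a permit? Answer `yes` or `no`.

Step 1: wait(T2) -> count=2 queue=[] holders={T2}
Step 2: wait(T4) -> count=1 queue=[] holders={T2,T4}
Step 3: wait(T3) -> count=0 queue=[] holders={T2,T3,T4}
Step 4: signal(T2) -> count=1 queue=[] holders={T3,T4}
Step 5: wait(T1) -> count=0 queue=[] holders={T1,T3,T4}
Step 6: wait(T2) -> count=0 queue=[T2] holders={T1,T3,T4}
Step 7: signal(T1) -> count=0 queue=[] holders={T2,T3,T4}
Step 8: wait(T1) -> count=0 queue=[T1] holders={T2,T3,T4}
Step 9: signal(T4) -> count=0 queue=[] holders={T1,T2,T3}
Step 10: wait(T4) -> count=0 queue=[T4] holders={T1,T2,T3}
Final holders: {T1,T2,T3} -> T2 in holders

Answer: yes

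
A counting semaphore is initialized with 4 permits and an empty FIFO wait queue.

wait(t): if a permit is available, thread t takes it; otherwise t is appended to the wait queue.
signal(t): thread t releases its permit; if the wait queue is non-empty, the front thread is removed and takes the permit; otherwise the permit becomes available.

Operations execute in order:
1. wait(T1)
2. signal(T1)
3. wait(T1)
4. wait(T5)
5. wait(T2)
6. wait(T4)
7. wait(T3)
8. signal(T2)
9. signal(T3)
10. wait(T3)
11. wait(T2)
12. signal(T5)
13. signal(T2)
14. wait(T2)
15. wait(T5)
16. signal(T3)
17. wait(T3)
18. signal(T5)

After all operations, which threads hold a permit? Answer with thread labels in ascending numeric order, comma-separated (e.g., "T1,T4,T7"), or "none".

Answer: T1,T2,T3,T4

Derivation:
Step 1: wait(T1) -> count=3 queue=[] holders={T1}
Step 2: signal(T1) -> count=4 queue=[] holders={none}
Step 3: wait(T1) -> count=3 queue=[] holders={T1}
Step 4: wait(T5) -> count=2 queue=[] holders={T1,T5}
Step 5: wait(T2) -> count=1 queue=[] holders={T1,T2,T5}
Step 6: wait(T4) -> count=0 queue=[] holders={T1,T2,T4,T5}
Step 7: wait(T3) -> count=0 queue=[T3] holders={T1,T2,T4,T5}
Step 8: signal(T2) -> count=0 queue=[] holders={T1,T3,T4,T5}
Step 9: signal(T3) -> count=1 queue=[] holders={T1,T4,T5}
Step 10: wait(T3) -> count=0 queue=[] holders={T1,T3,T4,T5}
Step 11: wait(T2) -> count=0 queue=[T2] holders={T1,T3,T4,T5}
Step 12: signal(T5) -> count=0 queue=[] holders={T1,T2,T3,T4}
Step 13: signal(T2) -> count=1 queue=[] holders={T1,T3,T4}
Step 14: wait(T2) -> count=0 queue=[] holders={T1,T2,T3,T4}
Step 15: wait(T5) -> count=0 queue=[T5] holders={T1,T2,T3,T4}
Step 16: signal(T3) -> count=0 queue=[] holders={T1,T2,T4,T5}
Step 17: wait(T3) -> count=0 queue=[T3] holders={T1,T2,T4,T5}
Step 18: signal(T5) -> count=0 queue=[] holders={T1,T2,T3,T4}
Final holders: T1,T2,T3,T4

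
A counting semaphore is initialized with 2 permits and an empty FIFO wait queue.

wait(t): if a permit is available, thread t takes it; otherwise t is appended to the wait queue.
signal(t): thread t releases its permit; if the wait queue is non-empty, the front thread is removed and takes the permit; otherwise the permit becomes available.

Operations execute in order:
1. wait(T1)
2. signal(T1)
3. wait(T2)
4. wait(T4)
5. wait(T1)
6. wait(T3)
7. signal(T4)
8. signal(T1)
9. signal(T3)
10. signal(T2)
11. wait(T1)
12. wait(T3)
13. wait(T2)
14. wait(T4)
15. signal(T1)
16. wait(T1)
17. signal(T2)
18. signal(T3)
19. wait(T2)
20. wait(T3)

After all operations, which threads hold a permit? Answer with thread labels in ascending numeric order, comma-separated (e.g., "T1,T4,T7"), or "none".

Step 1: wait(T1) -> count=1 queue=[] holders={T1}
Step 2: signal(T1) -> count=2 queue=[] holders={none}
Step 3: wait(T2) -> count=1 queue=[] holders={T2}
Step 4: wait(T4) -> count=0 queue=[] holders={T2,T4}
Step 5: wait(T1) -> count=0 queue=[T1] holders={T2,T4}
Step 6: wait(T3) -> count=0 queue=[T1,T3] holders={T2,T4}
Step 7: signal(T4) -> count=0 queue=[T3] holders={T1,T2}
Step 8: signal(T1) -> count=0 queue=[] holders={T2,T3}
Step 9: signal(T3) -> count=1 queue=[] holders={T2}
Step 10: signal(T2) -> count=2 queue=[] holders={none}
Step 11: wait(T1) -> count=1 queue=[] holders={T1}
Step 12: wait(T3) -> count=0 queue=[] holders={T1,T3}
Step 13: wait(T2) -> count=0 queue=[T2] holders={T1,T3}
Step 14: wait(T4) -> count=0 queue=[T2,T4] holders={T1,T3}
Step 15: signal(T1) -> count=0 queue=[T4] holders={T2,T3}
Step 16: wait(T1) -> count=0 queue=[T4,T1] holders={T2,T3}
Step 17: signal(T2) -> count=0 queue=[T1] holders={T3,T4}
Step 18: signal(T3) -> count=0 queue=[] holders={T1,T4}
Step 19: wait(T2) -> count=0 queue=[T2] holders={T1,T4}
Step 20: wait(T3) -> count=0 queue=[T2,T3] holders={T1,T4}
Final holders: T1,T4

Answer: T1,T4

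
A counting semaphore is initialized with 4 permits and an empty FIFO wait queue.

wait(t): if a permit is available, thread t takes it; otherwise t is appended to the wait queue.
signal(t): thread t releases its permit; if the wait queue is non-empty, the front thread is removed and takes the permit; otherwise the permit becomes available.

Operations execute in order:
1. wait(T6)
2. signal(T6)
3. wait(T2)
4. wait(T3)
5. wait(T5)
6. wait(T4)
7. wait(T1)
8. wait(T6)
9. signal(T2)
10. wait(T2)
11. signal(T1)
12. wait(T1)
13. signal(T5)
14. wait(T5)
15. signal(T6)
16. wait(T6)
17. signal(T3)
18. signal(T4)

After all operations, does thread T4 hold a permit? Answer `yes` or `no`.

Answer: no

Derivation:
Step 1: wait(T6) -> count=3 queue=[] holders={T6}
Step 2: signal(T6) -> count=4 queue=[] holders={none}
Step 3: wait(T2) -> count=3 queue=[] holders={T2}
Step 4: wait(T3) -> count=2 queue=[] holders={T2,T3}
Step 5: wait(T5) -> count=1 queue=[] holders={T2,T3,T5}
Step 6: wait(T4) -> count=0 queue=[] holders={T2,T3,T4,T5}
Step 7: wait(T1) -> count=0 queue=[T1] holders={T2,T3,T4,T5}
Step 8: wait(T6) -> count=0 queue=[T1,T6] holders={T2,T3,T4,T5}
Step 9: signal(T2) -> count=0 queue=[T6] holders={T1,T3,T4,T5}
Step 10: wait(T2) -> count=0 queue=[T6,T2] holders={T1,T3,T4,T5}
Step 11: signal(T1) -> count=0 queue=[T2] holders={T3,T4,T5,T6}
Step 12: wait(T1) -> count=0 queue=[T2,T1] holders={T3,T4,T5,T6}
Step 13: signal(T5) -> count=0 queue=[T1] holders={T2,T3,T4,T6}
Step 14: wait(T5) -> count=0 queue=[T1,T5] holders={T2,T3,T4,T6}
Step 15: signal(T6) -> count=0 queue=[T5] holders={T1,T2,T3,T4}
Step 16: wait(T6) -> count=0 queue=[T5,T6] holders={T1,T2,T3,T4}
Step 17: signal(T3) -> count=0 queue=[T6] holders={T1,T2,T4,T5}
Step 18: signal(T4) -> count=0 queue=[] holders={T1,T2,T5,T6}
Final holders: {T1,T2,T5,T6} -> T4 not in holders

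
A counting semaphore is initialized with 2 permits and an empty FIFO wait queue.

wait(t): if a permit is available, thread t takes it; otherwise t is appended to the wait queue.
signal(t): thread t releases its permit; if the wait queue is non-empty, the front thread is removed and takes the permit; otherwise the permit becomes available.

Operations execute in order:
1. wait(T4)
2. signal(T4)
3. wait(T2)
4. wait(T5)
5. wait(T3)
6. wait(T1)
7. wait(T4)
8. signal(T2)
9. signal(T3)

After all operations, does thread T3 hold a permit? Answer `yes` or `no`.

Step 1: wait(T4) -> count=1 queue=[] holders={T4}
Step 2: signal(T4) -> count=2 queue=[] holders={none}
Step 3: wait(T2) -> count=1 queue=[] holders={T2}
Step 4: wait(T5) -> count=0 queue=[] holders={T2,T5}
Step 5: wait(T3) -> count=0 queue=[T3] holders={T2,T5}
Step 6: wait(T1) -> count=0 queue=[T3,T1] holders={T2,T5}
Step 7: wait(T4) -> count=0 queue=[T3,T1,T4] holders={T2,T5}
Step 8: signal(T2) -> count=0 queue=[T1,T4] holders={T3,T5}
Step 9: signal(T3) -> count=0 queue=[T4] holders={T1,T5}
Final holders: {T1,T5} -> T3 not in holders

Answer: no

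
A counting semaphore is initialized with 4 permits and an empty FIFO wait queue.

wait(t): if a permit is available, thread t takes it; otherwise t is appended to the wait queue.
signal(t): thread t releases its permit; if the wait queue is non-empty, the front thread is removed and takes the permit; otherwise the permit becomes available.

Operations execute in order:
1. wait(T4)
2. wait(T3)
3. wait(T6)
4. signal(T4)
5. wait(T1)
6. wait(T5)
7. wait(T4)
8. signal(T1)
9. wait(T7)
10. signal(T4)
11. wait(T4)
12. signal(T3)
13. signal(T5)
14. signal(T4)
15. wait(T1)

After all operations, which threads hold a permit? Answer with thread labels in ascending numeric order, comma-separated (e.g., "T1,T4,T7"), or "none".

Step 1: wait(T4) -> count=3 queue=[] holders={T4}
Step 2: wait(T3) -> count=2 queue=[] holders={T3,T4}
Step 3: wait(T6) -> count=1 queue=[] holders={T3,T4,T6}
Step 4: signal(T4) -> count=2 queue=[] holders={T3,T6}
Step 5: wait(T1) -> count=1 queue=[] holders={T1,T3,T6}
Step 6: wait(T5) -> count=0 queue=[] holders={T1,T3,T5,T6}
Step 7: wait(T4) -> count=0 queue=[T4] holders={T1,T3,T5,T6}
Step 8: signal(T1) -> count=0 queue=[] holders={T3,T4,T5,T6}
Step 9: wait(T7) -> count=0 queue=[T7] holders={T3,T4,T5,T6}
Step 10: signal(T4) -> count=0 queue=[] holders={T3,T5,T6,T7}
Step 11: wait(T4) -> count=0 queue=[T4] holders={T3,T5,T6,T7}
Step 12: signal(T3) -> count=0 queue=[] holders={T4,T5,T6,T7}
Step 13: signal(T5) -> count=1 queue=[] holders={T4,T6,T7}
Step 14: signal(T4) -> count=2 queue=[] holders={T6,T7}
Step 15: wait(T1) -> count=1 queue=[] holders={T1,T6,T7}
Final holders: T1,T6,T7

Answer: T1,T6,T7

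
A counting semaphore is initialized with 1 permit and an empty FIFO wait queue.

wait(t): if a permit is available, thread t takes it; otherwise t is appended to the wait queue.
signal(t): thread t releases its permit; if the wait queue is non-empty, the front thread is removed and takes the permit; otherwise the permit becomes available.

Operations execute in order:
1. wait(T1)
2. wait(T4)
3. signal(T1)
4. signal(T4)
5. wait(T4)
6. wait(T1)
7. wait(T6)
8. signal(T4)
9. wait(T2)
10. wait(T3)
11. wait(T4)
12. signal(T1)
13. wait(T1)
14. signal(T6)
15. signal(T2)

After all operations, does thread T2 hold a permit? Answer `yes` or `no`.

Answer: no

Derivation:
Step 1: wait(T1) -> count=0 queue=[] holders={T1}
Step 2: wait(T4) -> count=0 queue=[T4] holders={T1}
Step 3: signal(T1) -> count=0 queue=[] holders={T4}
Step 4: signal(T4) -> count=1 queue=[] holders={none}
Step 5: wait(T4) -> count=0 queue=[] holders={T4}
Step 6: wait(T1) -> count=0 queue=[T1] holders={T4}
Step 7: wait(T6) -> count=0 queue=[T1,T6] holders={T4}
Step 8: signal(T4) -> count=0 queue=[T6] holders={T1}
Step 9: wait(T2) -> count=0 queue=[T6,T2] holders={T1}
Step 10: wait(T3) -> count=0 queue=[T6,T2,T3] holders={T1}
Step 11: wait(T4) -> count=0 queue=[T6,T2,T3,T4] holders={T1}
Step 12: signal(T1) -> count=0 queue=[T2,T3,T4] holders={T6}
Step 13: wait(T1) -> count=0 queue=[T2,T3,T4,T1] holders={T6}
Step 14: signal(T6) -> count=0 queue=[T3,T4,T1] holders={T2}
Step 15: signal(T2) -> count=0 queue=[T4,T1] holders={T3}
Final holders: {T3} -> T2 not in holders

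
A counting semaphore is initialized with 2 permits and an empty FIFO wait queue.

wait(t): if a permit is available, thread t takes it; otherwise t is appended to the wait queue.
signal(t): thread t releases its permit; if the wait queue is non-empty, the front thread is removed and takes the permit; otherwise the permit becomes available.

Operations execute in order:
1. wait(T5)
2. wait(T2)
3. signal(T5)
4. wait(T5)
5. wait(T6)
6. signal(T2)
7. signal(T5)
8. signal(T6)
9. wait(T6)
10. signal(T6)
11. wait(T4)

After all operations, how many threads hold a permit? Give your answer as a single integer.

Step 1: wait(T5) -> count=1 queue=[] holders={T5}
Step 2: wait(T2) -> count=0 queue=[] holders={T2,T5}
Step 3: signal(T5) -> count=1 queue=[] holders={T2}
Step 4: wait(T5) -> count=0 queue=[] holders={T2,T5}
Step 5: wait(T6) -> count=0 queue=[T6] holders={T2,T5}
Step 6: signal(T2) -> count=0 queue=[] holders={T5,T6}
Step 7: signal(T5) -> count=1 queue=[] holders={T6}
Step 8: signal(T6) -> count=2 queue=[] holders={none}
Step 9: wait(T6) -> count=1 queue=[] holders={T6}
Step 10: signal(T6) -> count=2 queue=[] holders={none}
Step 11: wait(T4) -> count=1 queue=[] holders={T4}
Final holders: {T4} -> 1 thread(s)

Answer: 1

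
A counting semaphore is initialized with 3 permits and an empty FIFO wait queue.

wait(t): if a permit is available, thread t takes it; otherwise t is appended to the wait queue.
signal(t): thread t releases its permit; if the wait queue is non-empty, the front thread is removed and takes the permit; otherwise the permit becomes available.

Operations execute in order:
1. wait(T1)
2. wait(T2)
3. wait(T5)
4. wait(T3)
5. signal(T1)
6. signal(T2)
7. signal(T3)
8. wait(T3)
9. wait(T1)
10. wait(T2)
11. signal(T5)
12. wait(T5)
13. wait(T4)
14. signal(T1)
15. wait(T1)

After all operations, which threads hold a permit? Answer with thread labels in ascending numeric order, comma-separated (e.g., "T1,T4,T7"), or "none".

Answer: T2,T3,T5

Derivation:
Step 1: wait(T1) -> count=2 queue=[] holders={T1}
Step 2: wait(T2) -> count=1 queue=[] holders={T1,T2}
Step 3: wait(T5) -> count=0 queue=[] holders={T1,T2,T5}
Step 4: wait(T3) -> count=0 queue=[T3] holders={T1,T2,T5}
Step 5: signal(T1) -> count=0 queue=[] holders={T2,T3,T5}
Step 6: signal(T2) -> count=1 queue=[] holders={T3,T5}
Step 7: signal(T3) -> count=2 queue=[] holders={T5}
Step 8: wait(T3) -> count=1 queue=[] holders={T3,T5}
Step 9: wait(T1) -> count=0 queue=[] holders={T1,T3,T5}
Step 10: wait(T2) -> count=0 queue=[T2] holders={T1,T3,T5}
Step 11: signal(T5) -> count=0 queue=[] holders={T1,T2,T3}
Step 12: wait(T5) -> count=0 queue=[T5] holders={T1,T2,T3}
Step 13: wait(T4) -> count=0 queue=[T5,T4] holders={T1,T2,T3}
Step 14: signal(T1) -> count=0 queue=[T4] holders={T2,T3,T5}
Step 15: wait(T1) -> count=0 queue=[T4,T1] holders={T2,T3,T5}
Final holders: T2,T3,T5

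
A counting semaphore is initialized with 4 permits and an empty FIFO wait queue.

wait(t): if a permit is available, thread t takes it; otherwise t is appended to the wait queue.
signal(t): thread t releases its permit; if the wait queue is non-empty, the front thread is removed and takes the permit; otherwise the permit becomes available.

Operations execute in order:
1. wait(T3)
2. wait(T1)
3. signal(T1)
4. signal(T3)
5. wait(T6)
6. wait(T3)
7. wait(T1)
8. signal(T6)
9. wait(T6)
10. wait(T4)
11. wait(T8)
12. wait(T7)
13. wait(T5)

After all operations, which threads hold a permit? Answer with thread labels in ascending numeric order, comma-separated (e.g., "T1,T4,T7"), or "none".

Step 1: wait(T3) -> count=3 queue=[] holders={T3}
Step 2: wait(T1) -> count=2 queue=[] holders={T1,T3}
Step 3: signal(T1) -> count=3 queue=[] holders={T3}
Step 4: signal(T3) -> count=4 queue=[] holders={none}
Step 5: wait(T6) -> count=3 queue=[] holders={T6}
Step 6: wait(T3) -> count=2 queue=[] holders={T3,T6}
Step 7: wait(T1) -> count=1 queue=[] holders={T1,T3,T6}
Step 8: signal(T6) -> count=2 queue=[] holders={T1,T3}
Step 9: wait(T6) -> count=1 queue=[] holders={T1,T3,T6}
Step 10: wait(T4) -> count=0 queue=[] holders={T1,T3,T4,T6}
Step 11: wait(T8) -> count=0 queue=[T8] holders={T1,T3,T4,T6}
Step 12: wait(T7) -> count=0 queue=[T8,T7] holders={T1,T3,T4,T6}
Step 13: wait(T5) -> count=0 queue=[T8,T7,T5] holders={T1,T3,T4,T6}
Final holders: T1,T3,T4,T6

Answer: T1,T3,T4,T6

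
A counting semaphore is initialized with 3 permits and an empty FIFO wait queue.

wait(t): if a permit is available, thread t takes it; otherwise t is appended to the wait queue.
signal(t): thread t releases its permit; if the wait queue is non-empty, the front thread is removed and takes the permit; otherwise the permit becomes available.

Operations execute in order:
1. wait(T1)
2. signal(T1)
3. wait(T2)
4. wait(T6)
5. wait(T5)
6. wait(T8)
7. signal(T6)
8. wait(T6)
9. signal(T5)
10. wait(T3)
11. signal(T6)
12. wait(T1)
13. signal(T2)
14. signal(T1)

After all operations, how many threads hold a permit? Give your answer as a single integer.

Step 1: wait(T1) -> count=2 queue=[] holders={T1}
Step 2: signal(T1) -> count=3 queue=[] holders={none}
Step 3: wait(T2) -> count=2 queue=[] holders={T2}
Step 4: wait(T6) -> count=1 queue=[] holders={T2,T6}
Step 5: wait(T5) -> count=0 queue=[] holders={T2,T5,T6}
Step 6: wait(T8) -> count=0 queue=[T8] holders={T2,T5,T6}
Step 7: signal(T6) -> count=0 queue=[] holders={T2,T5,T8}
Step 8: wait(T6) -> count=0 queue=[T6] holders={T2,T5,T8}
Step 9: signal(T5) -> count=0 queue=[] holders={T2,T6,T8}
Step 10: wait(T3) -> count=0 queue=[T3] holders={T2,T6,T8}
Step 11: signal(T6) -> count=0 queue=[] holders={T2,T3,T8}
Step 12: wait(T1) -> count=0 queue=[T1] holders={T2,T3,T8}
Step 13: signal(T2) -> count=0 queue=[] holders={T1,T3,T8}
Step 14: signal(T1) -> count=1 queue=[] holders={T3,T8}
Final holders: {T3,T8} -> 2 thread(s)

Answer: 2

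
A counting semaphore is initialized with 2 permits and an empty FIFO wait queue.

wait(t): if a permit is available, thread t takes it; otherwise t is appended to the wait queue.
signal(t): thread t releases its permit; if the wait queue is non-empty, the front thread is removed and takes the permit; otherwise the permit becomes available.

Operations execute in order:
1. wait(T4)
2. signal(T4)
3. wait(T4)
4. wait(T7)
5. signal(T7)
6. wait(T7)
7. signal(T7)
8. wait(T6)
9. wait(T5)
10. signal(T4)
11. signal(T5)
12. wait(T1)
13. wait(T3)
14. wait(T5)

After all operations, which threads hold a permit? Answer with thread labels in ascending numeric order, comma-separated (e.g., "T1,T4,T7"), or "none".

Answer: T1,T6

Derivation:
Step 1: wait(T4) -> count=1 queue=[] holders={T4}
Step 2: signal(T4) -> count=2 queue=[] holders={none}
Step 3: wait(T4) -> count=1 queue=[] holders={T4}
Step 4: wait(T7) -> count=0 queue=[] holders={T4,T7}
Step 5: signal(T7) -> count=1 queue=[] holders={T4}
Step 6: wait(T7) -> count=0 queue=[] holders={T4,T7}
Step 7: signal(T7) -> count=1 queue=[] holders={T4}
Step 8: wait(T6) -> count=0 queue=[] holders={T4,T6}
Step 9: wait(T5) -> count=0 queue=[T5] holders={T4,T6}
Step 10: signal(T4) -> count=0 queue=[] holders={T5,T6}
Step 11: signal(T5) -> count=1 queue=[] holders={T6}
Step 12: wait(T1) -> count=0 queue=[] holders={T1,T6}
Step 13: wait(T3) -> count=0 queue=[T3] holders={T1,T6}
Step 14: wait(T5) -> count=0 queue=[T3,T5] holders={T1,T6}
Final holders: T1,T6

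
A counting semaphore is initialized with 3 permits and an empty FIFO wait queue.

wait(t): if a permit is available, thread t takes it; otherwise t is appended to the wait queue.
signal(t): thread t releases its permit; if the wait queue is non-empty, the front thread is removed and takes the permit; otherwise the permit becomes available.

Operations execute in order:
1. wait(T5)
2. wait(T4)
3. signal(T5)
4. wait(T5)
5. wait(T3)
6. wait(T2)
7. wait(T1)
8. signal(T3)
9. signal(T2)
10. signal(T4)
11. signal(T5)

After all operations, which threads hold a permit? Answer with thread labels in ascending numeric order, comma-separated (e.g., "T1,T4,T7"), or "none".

Step 1: wait(T5) -> count=2 queue=[] holders={T5}
Step 2: wait(T4) -> count=1 queue=[] holders={T4,T5}
Step 3: signal(T5) -> count=2 queue=[] holders={T4}
Step 4: wait(T5) -> count=1 queue=[] holders={T4,T5}
Step 5: wait(T3) -> count=0 queue=[] holders={T3,T4,T5}
Step 6: wait(T2) -> count=0 queue=[T2] holders={T3,T4,T5}
Step 7: wait(T1) -> count=0 queue=[T2,T1] holders={T3,T4,T5}
Step 8: signal(T3) -> count=0 queue=[T1] holders={T2,T4,T5}
Step 9: signal(T2) -> count=0 queue=[] holders={T1,T4,T5}
Step 10: signal(T4) -> count=1 queue=[] holders={T1,T5}
Step 11: signal(T5) -> count=2 queue=[] holders={T1}
Final holders: T1

Answer: T1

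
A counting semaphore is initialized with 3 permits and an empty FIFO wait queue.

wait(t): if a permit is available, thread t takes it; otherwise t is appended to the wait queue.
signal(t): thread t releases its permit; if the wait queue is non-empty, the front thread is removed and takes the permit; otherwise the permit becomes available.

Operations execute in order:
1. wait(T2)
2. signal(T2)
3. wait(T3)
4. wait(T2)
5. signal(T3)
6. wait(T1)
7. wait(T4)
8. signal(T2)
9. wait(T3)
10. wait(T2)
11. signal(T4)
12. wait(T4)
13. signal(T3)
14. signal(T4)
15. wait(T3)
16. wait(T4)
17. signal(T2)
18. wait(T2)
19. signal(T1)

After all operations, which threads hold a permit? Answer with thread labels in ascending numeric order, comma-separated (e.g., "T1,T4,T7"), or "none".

Step 1: wait(T2) -> count=2 queue=[] holders={T2}
Step 2: signal(T2) -> count=3 queue=[] holders={none}
Step 3: wait(T3) -> count=2 queue=[] holders={T3}
Step 4: wait(T2) -> count=1 queue=[] holders={T2,T3}
Step 5: signal(T3) -> count=2 queue=[] holders={T2}
Step 6: wait(T1) -> count=1 queue=[] holders={T1,T2}
Step 7: wait(T4) -> count=0 queue=[] holders={T1,T2,T4}
Step 8: signal(T2) -> count=1 queue=[] holders={T1,T4}
Step 9: wait(T3) -> count=0 queue=[] holders={T1,T3,T4}
Step 10: wait(T2) -> count=0 queue=[T2] holders={T1,T3,T4}
Step 11: signal(T4) -> count=0 queue=[] holders={T1,T2,T3}
Step 12: wait(T4) -> count=0 queue=[T4] holders={T1,T2,T3}
Step 13: signal(T3) -> count=0 queue=[] holders={T1,T2,T4}
Step 14: signal(T4) -> count=1 queue=[] holders={T1,T2}
Step 15: wait(T3) -> count=0 queue=[] holders={T1,T2,T3}
Step 16: wait(T4) -> count=0 queue=[T4] holders={T1,T2,T3}
Step 17: signal(T2) -> count=0 queue=[] holders={T1,T3,T4}
Step 18: wait(T2) -> count=0 queue=[T2] holders={T1,T3,T4}
Step 19: signal(T1) -> count=0 queue=[] holders={T2,T3,T4}
Final holders: T2,T3,T4

Answer: T2,T3,T4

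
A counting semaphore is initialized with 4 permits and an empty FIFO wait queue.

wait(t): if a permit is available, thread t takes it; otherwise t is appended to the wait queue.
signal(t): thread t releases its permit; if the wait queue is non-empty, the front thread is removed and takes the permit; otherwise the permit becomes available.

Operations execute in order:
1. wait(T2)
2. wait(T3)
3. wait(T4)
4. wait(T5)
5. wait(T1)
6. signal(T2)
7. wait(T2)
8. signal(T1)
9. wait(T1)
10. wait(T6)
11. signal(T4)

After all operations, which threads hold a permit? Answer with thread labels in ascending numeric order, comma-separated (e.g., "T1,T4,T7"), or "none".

Step 1: wait(T2) -> count=3 queue=[] holders={T2}
Step 2: wait(T3) -> count=2 queue=[] holders={T2,T3}
Step 3: wait(T4) -> count=1 queue=[] holders={T2,T3,T4}
Step 4: wait(T5) -> count=0 queue=[] holders={T2,T3,T4,T5}
Step 5: wait(T1) -> count=0 queue=[T1] holders={T2,T3,T4,T5}
Step 6: signal(T2) -> count=0 queue=[] holders={T1,T3,T4,T5}
Step 7: wait(T2) -> count=0 queue=[T2] holders={T1,T3,T4,T5}
Step 8: signal(T1) -> count=0 queue=[] holders={T2,T3,T4,T5}
Step 9: wait(T1) -> count=0 queue=[T1] holders={T2,T3,T4,T5}
Step 10: wait(T6) -> count=0 queue=[T1,T6] holders={T2,T3,T4,T5}
Step 11: signal(T4) -> count=0 queue=[T6] holders={T1,T2,T3,T5}
Final holders: T1,T2,T3,T5

Answer: T1,T2,T3,T5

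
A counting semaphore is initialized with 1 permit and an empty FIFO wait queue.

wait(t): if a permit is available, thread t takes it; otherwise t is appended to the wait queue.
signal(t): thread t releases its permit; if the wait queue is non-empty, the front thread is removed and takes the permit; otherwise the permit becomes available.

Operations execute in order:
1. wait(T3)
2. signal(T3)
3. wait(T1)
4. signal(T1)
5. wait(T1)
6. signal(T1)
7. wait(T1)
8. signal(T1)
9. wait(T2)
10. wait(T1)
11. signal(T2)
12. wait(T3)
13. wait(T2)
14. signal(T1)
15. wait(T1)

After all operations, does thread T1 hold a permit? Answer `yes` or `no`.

Step 1: wait(T3) -> count=0 queue=[] holders={T3}
Step 2: signal(T3) -> count=1 queue=[] holders={none}
Step 3: wait(T1) -> count=0 queue=[] holders={T1}
Step 4: signal(T1) -> count=1 queue=[] holders={none}
Step 5: wait(T1) -> count=0 queue=[] holders={T1}
Step 6: signal(T1) -> count=1 queue=[] holders={none}
Step 7: wait(T1) -> count=0 queue=[] holders={T1}
Step 8: signal(T1) -> count=1 queue=[] holders={none}
Step 9: wait(T2) -> count=0 queue=[] holders={T2}
Step 10: wait(T1) -> count=0 queue=[T1] holders={T2}
Step 11: signal(T2) -> count=0 queue=[] holders={T1}
Step 12: wait(T3) -> count=0 queue=[T3] holders={T1}
Step 13: wait(T2) -> count=0 queue=[T3,T2] holders={T1}
Step 14: signal(T1) -> count=0 queue=[T2] holders={T3}
Step 15: wait(T1) -> count=0 queue=[T2,T1] holders={T3}
Final holders: {T3} -> T1 not in holders

Answer: no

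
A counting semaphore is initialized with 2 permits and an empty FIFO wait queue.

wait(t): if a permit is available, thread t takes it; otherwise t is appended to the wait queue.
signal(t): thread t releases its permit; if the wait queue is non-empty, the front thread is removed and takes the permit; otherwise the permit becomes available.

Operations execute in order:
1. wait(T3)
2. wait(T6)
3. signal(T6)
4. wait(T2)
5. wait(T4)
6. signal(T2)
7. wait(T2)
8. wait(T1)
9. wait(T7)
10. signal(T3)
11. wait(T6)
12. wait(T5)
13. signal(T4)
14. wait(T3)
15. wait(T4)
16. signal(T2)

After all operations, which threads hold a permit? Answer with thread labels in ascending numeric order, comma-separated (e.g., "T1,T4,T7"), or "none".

Step 1: wait(T3) -> count=1 queue=[] holders={T3}
Step 2: wait(T6) -> count=0 queue=[] holders={T3,T6}
Step 3: signal(T6) -> count=1 queue=[] holders={T3}
Step 4: wait(T2) -> count=0 queue=[] holders={T2,T3}
Step 5: wait(T4) -> count=0 queue=[T4] holders={T2,T3}
Step 6: signal(T2) -> count=0 queue=[] holders={T3,T4}
Step 7: wait(T2) -> count=0 queue=[T2] holders={T3,T4}
Step 8: wait(T1) -> count=0 queue=[T2,T1] holders={T3,T4}
Step 9: wait(T7) -> count=0 queue=[T2,T1,T7] holders={T3,T4}
Step 10: signal(T3) -> count=0 queue=[T1,T7] holders={T2,T4}
Step 11: wait(T6) -> count=0 queue=[T1,T7,T6] holders={T2,T4}
Step 12: wait(T5) -> count=0 queue=[T1,T7,T6,T5] holders={T2,T4}
Step 13: signal(T4) -> count=0 queue=[T7,T6,T5] holders={T1,T2}
Step 14: wait(T3) -> count=0 queue=[T7,T6,T5,T3] holders={T1,T2}
Step 15: wait(T4) -> count=0 queue=[T7,T6,T5,T3,T4] holders={T1,T2}
Step 16: signal(T2) -> count=0 queue=[T6,T5,T3,T4] holders={T1,T7}
Final holders: T1,T7

Answer: T1,T7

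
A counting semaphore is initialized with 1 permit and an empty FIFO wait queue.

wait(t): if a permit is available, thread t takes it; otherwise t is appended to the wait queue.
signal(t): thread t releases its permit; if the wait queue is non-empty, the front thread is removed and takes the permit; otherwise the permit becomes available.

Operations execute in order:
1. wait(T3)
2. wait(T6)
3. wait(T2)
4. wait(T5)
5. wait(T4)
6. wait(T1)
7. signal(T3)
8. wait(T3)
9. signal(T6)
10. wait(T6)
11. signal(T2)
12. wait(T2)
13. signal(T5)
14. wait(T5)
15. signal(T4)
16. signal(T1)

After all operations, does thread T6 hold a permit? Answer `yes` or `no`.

Step 1: wait(T3) -> count=0 queue=[] holders={T3}
Step 2: wait(T6) -> count=0 queue=[T6] holders={T3}
Step 3: wait(T2) -> count=0 queue=[T6,T2] holders={T3}
Step 4: wait(T5) -> count=0 queue=[T6,T2,T5] holders={T3}
Step 5: wait(T4) -> count=0 queue=[T6,T2,T5,T4] holders={T3}
Step 6: wait(T1) -> count=0 queue=[T6,T2,T5,T4,T1] holders={T3}
Step 7: signal(T3) -> count=0 queue=[T2,T5,T4,T1] holders={T6}
Step 8: wait(T3) -> count=0 queue=[T2,T5,T4,T1,T3] holders={T6}
Step 9: signal(T6) -> count=0 queue=[T5,T4,T1,T3] holders={T2}
Step 10: wait(T6) -> count=0 queue=[T5,T4,T1,T3,T6] holders={T2}
Step 11: signal(T2) -> count=0 queue=[T4,T1,T3,T6] holders={T5}
Step 12: wait(T2) -> count=0 queue=[T4,T1,T3,T6,T2] holders={T5}
Step 13: signal(T5) -> count=0 queue=[T1,T3,T6,T2] holders={T4}
Step 14: wait(T5) -> count=0 queue=[T1,T3,T6,T2,T5] holders={T4}
Step 15: signal(T4) -> count=0 queue=[T3,T6,T2,T5] holders={T1}
Step 16: signal(T1) -> count=0 queue=[T6,T2,T5] holders={T3}
Final holders: {T3} -> T6 not in holders

Answer: no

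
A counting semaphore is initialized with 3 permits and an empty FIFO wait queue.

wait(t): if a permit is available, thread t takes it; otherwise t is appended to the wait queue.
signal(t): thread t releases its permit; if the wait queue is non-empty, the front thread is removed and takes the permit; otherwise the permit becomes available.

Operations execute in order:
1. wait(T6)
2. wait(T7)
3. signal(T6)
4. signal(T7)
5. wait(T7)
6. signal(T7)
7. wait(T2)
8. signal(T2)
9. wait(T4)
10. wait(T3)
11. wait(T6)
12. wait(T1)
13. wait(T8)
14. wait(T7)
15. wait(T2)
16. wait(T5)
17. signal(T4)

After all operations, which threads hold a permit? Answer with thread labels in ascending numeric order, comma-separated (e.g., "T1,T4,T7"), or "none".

Step 1: wait(T6) -> count=2 queue=[] holders={T6}
Step 2: wait(T7) -> count=1 queue=[] holders={T6,T7}
Step 3: signal(T6) -> count=2 queue=[] holders={T7}
Step 4: signal(T7) -> count=3 queue=[] holders={none}
Step 5: wait(T7) -> count=2 queue=[] holders={T7}
Step 6: signal(T7) -> count=3 queue=[] holders={none}
Step 7: wait(T2) -> count=2 queue=[] holders={T2}
Step 8: signal(T2) -> count=3 queue=[] holders={none}
Step 9: wait(T4) -> count=2 queue=[] holders={T4}
Step 10: wait(T3) -> count=1 queue=[] holders={T3,T4}
Step 11: wait(T6) -> count=0 queue=[] holders={T3,T4,T6}
Step 12: wait(T1) -> count=0 queue=[T1] holders={T3,T4,T6}
Step 13: wait(T8) -> count=0 queue=[T1,T8] holders={T3,T4,T6}
Step 14: wait(T7) -> count=0 queue=[T1,T8,T7] holders={T3,T4,T6}
Step 15: wait(T2) -> count=0 queue=[T1,T8,T7,T2] holders={T3,T4,T6}
Step 16: wait(T5) -> count=0 queue=[T1,T8,T7,T2,T5] holders={T3,T4,T6}
Step 17: signal(T4) -> count=0 queue=[T8,T7,T2,T5] holders={T1,T3,T6}
Final holders: T1,T3,T6

Answer: T1,T3,T6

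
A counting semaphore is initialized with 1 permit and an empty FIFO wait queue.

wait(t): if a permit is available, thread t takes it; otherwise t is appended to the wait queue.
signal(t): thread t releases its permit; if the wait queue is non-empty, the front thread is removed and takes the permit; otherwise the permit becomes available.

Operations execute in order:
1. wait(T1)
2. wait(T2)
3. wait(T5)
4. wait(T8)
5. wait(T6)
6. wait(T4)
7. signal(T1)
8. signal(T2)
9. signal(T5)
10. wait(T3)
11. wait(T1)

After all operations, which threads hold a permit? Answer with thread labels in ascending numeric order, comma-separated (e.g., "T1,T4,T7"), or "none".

Answer: T8

Derivation:
Step 1: wait(T1) -> count=0 queue=[] holders={T1}
Step 2: wait(T2) -> count=0 queue=[T2] holders={T1}
Step 3: wait(T5) -> count=0 queue=[T2,T5] holders={T1}
Step 4: wait(T8) -> count=0 queue=[T2,T5,T8] holders={T1}
Step 5: wait(T6) -> count=0 queue=[T2,T5,T8,T6] holders={T1}
Step 6: wait(T4) -> count=0 queue=[T2,T5,T8,T6,T4] holders={T1}
Step 7: signal(T1) -> count=0 queue=[T5,T8,T6,T4] holders={T2}
Step 8: signal(T2) -> count=0 queue=[T8,T6,T4] holders={T5}
Step 9: signal(T5) -> count=0 queue=[T6,T4] holders={T8}
Step 10: wait(T3) -> count=0 queue=[T6,T4,T3] holders={T8}
Step 11: wait(T1) -> count=0 queue=[T6,T4,T3,T1] holders={T8}
Final holders: T8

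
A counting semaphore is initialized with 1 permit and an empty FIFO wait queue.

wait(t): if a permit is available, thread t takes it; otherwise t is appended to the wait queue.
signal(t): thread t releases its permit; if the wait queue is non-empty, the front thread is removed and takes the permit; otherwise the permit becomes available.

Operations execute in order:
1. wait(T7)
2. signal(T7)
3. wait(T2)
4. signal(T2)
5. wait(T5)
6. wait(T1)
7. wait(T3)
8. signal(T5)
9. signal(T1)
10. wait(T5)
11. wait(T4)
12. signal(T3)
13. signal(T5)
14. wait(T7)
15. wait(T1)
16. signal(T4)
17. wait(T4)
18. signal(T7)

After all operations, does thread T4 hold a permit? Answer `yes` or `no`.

Step 1: wait(T7) -> count=0 queue=[] holders={T7}
Step 2: signal(T7) -> count=1 queue=[] holders={none}
Step 3: wait(T2) -> count=0 queue=[] holders={T2}
Step 4: signal(T2) -> count=1 queue=[] holders={none}
Step 5: wait(T5) -> count=0 queue=[] holders={T5}
Step 6: wait(T1) -> count=0 queue=[T1] holders={T5}
Step 7: wait(T3) -> count=0 queue=[T1,T3] holders={T5}
Step 8: signal(T5) -> count=0 queue=[T3] holders={T1}
Step 9: signal(T1) -> count=0 queue=[] holders={T3}
Step 10: wait(T5) -> count=0 queue=[T5] holders={T3}
Step 11: wait(T4) -> count=0 queue=[T5,T4] holders={T3}
Step 12: signal(T3) -> count=0 queue=[T4] holders={T5}
Step 13: signal(T5) -> count=0 queue=[] holders={T4}
Step 14: wait(T7) -> count=0 queue=[T7] holders={T4}
Step 15: wait(T1) -> count=0 queue=[T7,T1] holders={T4}
Step 16: signal(T4) -> count=0 queue=[T1] holders={T7}
Step 17: wait(T4) -> count=0 queue=[T1,T4] holders={T7}
Step 18: signal(T7) -> count=0 queue=[T4] holders={T1}
Final holders: {T1} -> T4 not in holders

Answer: no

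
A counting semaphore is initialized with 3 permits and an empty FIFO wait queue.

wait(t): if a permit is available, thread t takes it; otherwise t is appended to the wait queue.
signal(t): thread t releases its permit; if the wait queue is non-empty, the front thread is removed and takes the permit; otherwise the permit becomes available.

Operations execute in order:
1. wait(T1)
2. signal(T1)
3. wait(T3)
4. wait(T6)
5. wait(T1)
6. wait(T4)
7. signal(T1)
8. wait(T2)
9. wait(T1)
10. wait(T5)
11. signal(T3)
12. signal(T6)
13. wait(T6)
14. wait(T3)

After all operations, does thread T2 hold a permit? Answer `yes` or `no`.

Step 1: wait(T1) -> count=2 queue=[] holders={T1}
Step 2: signal(T1) -> count=3 queue=[] holders={none}
Step 3: wait(T3) -> count=2 queue=[] holders={T3}
Step 4: wait(T6) -> count=1 queue=[] holders={T3,T6}
Step 5: wait(T1) -> count=0 queue=[] holders={T1,T3,T6}
Step 6: wait(T4) -> count=0 queue=[T4] holders={T1,T3,T6}
Step 7: signal(T1) -> count=0 queue=[] holders={T3,T4,T6}
Step 8: wait(T2) -> count=0 queue=[T2] holders={T3,T4,T6}
Step 9: wait(T1) -> count=0 queue=[T2,T1] holders={T3,T4,T6}
Step 10: wait(T5) -> count=0 queue=[T2,T1,T5] holders={T3,T4,T6}
Step 11: signal(T3) -> count=0 queue=[T1,T5] holders={T2,T4,T6}
Step 12: signal(T6) -> count=0 queue=[T5] holders={T1,T2,T4}
Step 13: wait(T6) -> count=0 queue=[T5,T6] holders={T1,T2,T4}
Step 14: wait(T3) -> count=0 queue=[T5,T6,T3] holders={T1,T2,T4}
Final holders: {T1,T2,T4} -> T2 in holders

Answer: yes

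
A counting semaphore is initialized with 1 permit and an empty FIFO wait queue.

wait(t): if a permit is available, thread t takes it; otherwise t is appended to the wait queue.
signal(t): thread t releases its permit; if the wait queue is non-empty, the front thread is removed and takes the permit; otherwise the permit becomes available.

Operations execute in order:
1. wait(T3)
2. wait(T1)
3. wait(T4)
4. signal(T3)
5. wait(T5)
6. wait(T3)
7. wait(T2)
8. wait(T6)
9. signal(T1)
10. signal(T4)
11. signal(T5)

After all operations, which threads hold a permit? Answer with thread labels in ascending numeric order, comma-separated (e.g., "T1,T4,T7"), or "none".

Step 1: wait(T3) -> count=0 queue=[] holders={T3}
Step 2: wait(T1) -> count=0 queue=[T1] holders={T3}
Step 3: wait(T4) -> count=0 queue=[T1,T4] holders={T3}
Step 4: signal(T3) -> count=0 queue=[T4] holders={T1}
Step 5: wait(T5) -> count=0 queue=[T4,T5] holders={T1}
Step 6: wait(T3) -> count=0 queue=[T4,T5,T3] holders={T1}
Step 7: wait(T2) -> count=0 queue=[T4,T5,T3,T2] holders={T1}
Step 8: wait(T6) -> count=0 queue=[T4,T5,T3,T2,T6] holders={T1}
Step 9: signal(T1) -> count=0 queue=[T5,T3,T2,T6] holders={T4}
Step 10: signal(T4) -> count=0 queue=[T3,T2,T6] holders={T5}
Step 11: signal(T5) -> count=0 queue=[T2,T6] holders={T3}
Final holders: T3

Answer: T3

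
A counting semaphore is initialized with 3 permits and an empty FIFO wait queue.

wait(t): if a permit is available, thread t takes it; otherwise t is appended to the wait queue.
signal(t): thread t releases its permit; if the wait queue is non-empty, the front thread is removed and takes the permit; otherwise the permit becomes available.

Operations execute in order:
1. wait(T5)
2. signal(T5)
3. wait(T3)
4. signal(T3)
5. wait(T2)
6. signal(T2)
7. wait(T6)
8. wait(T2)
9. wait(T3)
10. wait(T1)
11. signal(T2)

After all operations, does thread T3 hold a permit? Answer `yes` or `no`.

Answer: yes

Derivation:
Step 1: wait(T5) -> count=2 queue=[] holders={T5}
Step 2: signal(T5) -> count=3 queue=[] holders={none}
Step 3: wait(T3) -> count=2 queue=[] holders={T3}
Step 4: signal(T3) -> count=3 queue=[] holders={none}
Step 5: wait(T2) -> count=2 queue=[] holders={T2}
Step 6: signal(T2) -> count=3 queue=[] holders={none}
Step 7: wait(T6) -> count=2 queue=[] holders={T6}
Step 8: wait(T2) -> count=1 queue=[] holders={T2,T6}
Step 9: wait(T3) -> count=0 queue=[] holders={T2,T3,T6}
Step 10: wait(T1) -> count=0 queue=[T1] holders={T2,T3,T6}
Step 11: signal(T2) -> count=0 queue=[] holders={T1,T3,T6}
Final holders: {T1,T3,T6} -> T3 in holders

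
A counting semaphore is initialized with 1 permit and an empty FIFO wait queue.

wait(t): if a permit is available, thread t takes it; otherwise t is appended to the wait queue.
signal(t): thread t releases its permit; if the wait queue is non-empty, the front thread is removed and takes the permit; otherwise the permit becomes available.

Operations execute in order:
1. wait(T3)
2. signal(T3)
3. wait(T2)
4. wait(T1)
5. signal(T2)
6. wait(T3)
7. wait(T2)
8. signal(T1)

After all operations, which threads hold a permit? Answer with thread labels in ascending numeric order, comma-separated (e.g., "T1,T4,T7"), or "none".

Step 1: wait(T3) -> count=0 queue=[] holders={T3}
Step 2: signal(T3) -> count=1 queue=[] holders={none}
Step 3: wait(T2) -> count=0 queue=[] holders={T2}
Step 4: wait(T1) -> count=0 queue=[T1] holders={T2}
Step 5: signal(T2) -> count=0 queue=[] holders={T1}
Step 6: wait(T3) -> count=0 queue=[T3] holders={T1}
Step 7: wait(T2) -> count=0 queue=[T3,T2] holders={T1}
Step 8: signal(T1) -> count=0 queue=[T2] holders={T3}
Final holders: T3

Answer: T3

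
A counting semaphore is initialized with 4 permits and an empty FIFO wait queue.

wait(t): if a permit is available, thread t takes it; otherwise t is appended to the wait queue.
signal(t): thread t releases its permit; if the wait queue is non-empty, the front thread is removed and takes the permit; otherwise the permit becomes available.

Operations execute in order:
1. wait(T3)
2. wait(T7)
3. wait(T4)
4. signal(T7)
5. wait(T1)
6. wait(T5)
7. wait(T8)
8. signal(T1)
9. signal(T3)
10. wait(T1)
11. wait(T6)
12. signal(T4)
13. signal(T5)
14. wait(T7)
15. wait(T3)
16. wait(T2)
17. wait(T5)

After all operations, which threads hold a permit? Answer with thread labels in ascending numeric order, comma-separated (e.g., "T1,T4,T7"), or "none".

Answer: T1,T6,T7,T8

Derivation:
Step 1: wait(T3) -> count=3 queue=[] holders={T3}
Step 2: wait(T7) -> count=2 queue=[] holders={T3,T7}
Step 3: wait(T4) -> count=1 queue=[] holders={T3,T4,T7}
Step 4: signal(T7) -> count=2 queue=[] holders={T3,T4}
Step 5: wait(T1) -> count=1 queue=[] holders={T1,T3,T4}
Step 6: wait(T5) -> count=0 queue=[] holders={T1,T3,T4,T5}
Step 7: wait(T8) -> count=0 queue=[T8] holders={T1,T3,T4,T5}
Step 8: signal(T1) -> count=0 queue=[] holders={T3,T4,T5,T8}
Step 9: signal(T3) -> count=1 queue=[] holders={T4,T5,T8}
Step 10: wait(T1) -> count=0 queue=[] holders={T1,T4,T5,T8}
Step 11: wait(T6) -> count=0 queue=[T6] holders={T1,T4,T5,T8}
Step 12: signal(T4) -> count=0 queue=[] holders={T1,T5,T6,T8}
Step 13: signal(T5) -> count=1 queue=[] holders={T1,T6,T8}
Step 14: wait(T7) -> count=0 queue=[] holders={T1,T6,T7,T8}
Step 15: wait(T3) -> count=0 queue=[T3] holders={T1,T6,T7,T8}
Step 16: wait(T2) -> count=0 queue=[T3,T2] holders={T1,T6,T7,T8}
Step 17: wait(T5) -> count=0 queue=[T3,T2,T5] holders={T1,T6,T7,T8}
Final holders: T1,T6,T7,T8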